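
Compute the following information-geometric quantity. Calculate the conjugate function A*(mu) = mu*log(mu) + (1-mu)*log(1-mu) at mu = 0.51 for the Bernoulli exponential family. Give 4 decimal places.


Legendre transform for Bernoulli:
A*(mu) = mu*log(mu) + (1-mu)*log(1-mu).
mu = 0.51, 1-mu = 0.49.
mu*log(mu) = 0.51*log(0.51) = -0.343406.
(1-mu)*log(1-mu) = 0.49*log(0.49) = -0.349541.
A* = -0.343406 + -0.349541 = -0.6929

-0.6929


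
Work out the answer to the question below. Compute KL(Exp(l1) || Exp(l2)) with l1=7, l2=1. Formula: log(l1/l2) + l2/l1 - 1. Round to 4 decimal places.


KL divergence for exponential family:
KL = log(l1/l2) + l2/l1 - 1.
log(7/1) = 1.94591.
1/7 = 0.142857.
KL = 1.94591 + 0.142857 - 1 = 1.0888

1.0888


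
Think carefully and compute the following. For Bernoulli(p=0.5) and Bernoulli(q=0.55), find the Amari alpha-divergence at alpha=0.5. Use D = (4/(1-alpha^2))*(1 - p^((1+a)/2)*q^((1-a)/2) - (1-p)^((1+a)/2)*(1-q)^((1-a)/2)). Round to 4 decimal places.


Amari alpha-divergence:
D = (4/(1-alpha^2))*(1 - p^((1+a)/2)*q^((1-a)/2) - (1-p)^((1+a)/2)*(1-q)^((1-a)/2)).
alpha = 0.5, p = 0.5, q = 0.55.
e1 = (1+alpha)/2 = 0.75, e2 = (1-alpha)/2 = 0.25.
t1 = p^e1 * q^e2 = 0.5^0.75 * 0.55^0.25 = 0.512057.
t2 = (1-p)^e1 * (1-q)^e2 = 0.5^0.75 * 0.45^0.25 = 0.487002.
4/(1-alpha^2) = 5.333333.
D = 5.333333*(1 - 0.512057 - 0.487002) = 0.0050

0.0050


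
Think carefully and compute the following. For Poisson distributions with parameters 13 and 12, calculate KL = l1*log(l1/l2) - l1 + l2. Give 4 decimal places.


KL divergence for Poisson:
KL = l1*log(l1/l2) - l1 + l2.
l1 = 13, l2 = 12.
log(13/12) = 0.080043.
l1*log(l1/l2) = 13 * 0.080043 = 1.040555.
KL = 1.040555 - 13 + 12 = 0.0406

0.0406


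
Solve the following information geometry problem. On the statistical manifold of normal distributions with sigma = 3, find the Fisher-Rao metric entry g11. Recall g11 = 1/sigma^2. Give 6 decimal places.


For the 2-parameter normal family, the Fisher metric has:
  g11 = 1/sigma^2, g22 = 2/sigma^2.
sigma = 3, sigma^2 = 9.
g11 = 0.111111

0.111111


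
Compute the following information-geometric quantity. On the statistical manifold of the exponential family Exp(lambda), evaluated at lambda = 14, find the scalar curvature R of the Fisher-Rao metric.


This family has a single free parameter, so its statistical manifold
is 1-dimensional. The Riemann curvature tensor of any 1-dimensional
Riemannian manifold vanishes identically, so R = 0.

0


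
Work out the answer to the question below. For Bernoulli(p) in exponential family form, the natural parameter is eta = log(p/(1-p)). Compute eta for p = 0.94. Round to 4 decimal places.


Natural parameter for Bernoulli: eta = log(p/(1-p)).
p = 0.94, 1-p = 0.06.
p/(1-p) = 15.666667.
eta = log(15.666667) = 2.7515

2.7515


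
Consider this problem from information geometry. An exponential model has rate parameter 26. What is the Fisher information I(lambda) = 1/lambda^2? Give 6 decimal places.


Fisher information for exponential: I(lambda) = 1/lambda^2.
lambda = 26, lambda^2 = 676.
I = 1/676 = 0.001479

0.001479


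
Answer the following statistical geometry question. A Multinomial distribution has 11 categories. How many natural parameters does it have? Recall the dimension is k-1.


Exponential family dimension calculation:
For Multinomial with k=11 categories, dim = k-1 = 10.

10


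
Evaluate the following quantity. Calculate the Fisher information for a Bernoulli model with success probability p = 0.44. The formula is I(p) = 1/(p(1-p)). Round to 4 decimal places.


For Bernoulli(p), Fisher information is I(p) = 1/(p*(1-p)).
p = 0.44, 1-p = 0.56.
p*(1-p) = 0.2464.
I(p) = 1/0.2464 = 4.0584

4.0584


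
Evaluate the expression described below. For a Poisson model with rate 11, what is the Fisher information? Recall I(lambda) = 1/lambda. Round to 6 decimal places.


Fisher information for Poisson: I(lambda) = 1/lambda.
lambda = 11.
I(lambda) = 1/11 = 0.090909

0.090909


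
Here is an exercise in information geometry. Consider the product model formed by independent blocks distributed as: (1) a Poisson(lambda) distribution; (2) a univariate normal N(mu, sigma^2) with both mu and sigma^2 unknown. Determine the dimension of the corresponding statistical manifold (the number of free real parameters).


The dimension of a statistical manifold equals the number of free
(independent) real parameters of the model. For a product of independent
blocks the parameter counts add.
- Poisson (lambda): 1.
- normal (mu, sigma^2): 2.
Total = 1 + 2 = 3.
Dimension = 3

3


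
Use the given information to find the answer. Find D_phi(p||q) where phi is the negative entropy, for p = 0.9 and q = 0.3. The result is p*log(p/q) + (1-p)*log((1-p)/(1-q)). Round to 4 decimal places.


Bregman divergence with negative entropy generator:
D = p*log(p/q) + (1-p)*log((1-p)/(1-q)).
p = 0.9, q = 0.3.
p*log(p/q) = 0.9*log(0.9/0.3) = 0.988751.
(1-p)*log((1-p)/(1-q)) = 0.1*log(0.1/0.7) = -0.194591.
D = 0.988751 + -0.194591 = 0.7942

0.7942


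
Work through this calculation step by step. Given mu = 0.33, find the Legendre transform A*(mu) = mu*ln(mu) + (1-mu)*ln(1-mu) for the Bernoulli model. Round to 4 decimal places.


Legendre transform for Bernoulli:
A*(mu) = mu*log(mu) + (1-mu)*log(1-mu).
mu = 0.33, 1-mu = 0.67.
mu*log(mu) = 0.33*log(0.33) = -0.365859.
(1-mu)*log(1-mu) = 0.67*log(0.67) = -0.26832.
A* = -0.365859 + -0.26832 = -0.6342

-0.6342


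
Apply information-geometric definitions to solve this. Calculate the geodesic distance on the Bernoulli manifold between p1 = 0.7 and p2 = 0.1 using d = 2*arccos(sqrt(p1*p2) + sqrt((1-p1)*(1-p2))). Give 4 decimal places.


Geodesic distance on Bernoulli manifold:
d(p1,p2) = 2*arccos(sqrt(p1*p2) + sqrt((1-p1)*(1-p2))).
sqrt(p1*p2) = sqrt(0.7*0.1) = 0.264575.
sqrt((1-p1)*(1-p2)) = sqrt(0.3*0.9) = 0.519615.
arg = 0.264575 + 0.519615 = 0.78419.
d = 2*arccos(0.78419) = 1.3388

1.3388


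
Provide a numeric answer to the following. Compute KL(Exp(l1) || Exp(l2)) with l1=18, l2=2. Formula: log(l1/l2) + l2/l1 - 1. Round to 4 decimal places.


KL divergence for exponential family:
KL = log(l1/l2) + l2/l1 - 1.
log(18/2) = 2.197225.
2/18 = 0.111111.
KL = 2.197225 + 0.111111 - 1 = 1.3083

1.3083


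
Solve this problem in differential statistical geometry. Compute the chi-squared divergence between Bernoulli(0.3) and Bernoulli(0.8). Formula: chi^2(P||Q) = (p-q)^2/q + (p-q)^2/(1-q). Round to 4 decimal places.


Chi-squared divergence between Bernoulli distributions:
chi^2 = (p-q)^2/q + (p-q)^2/(1-q).
p = 0.3, q = 0.8, p-q = -0.5.
(p-q)^2 = 0.25.
term1 = 0.25/0.8 = 0.3125.
term2 = 0.25/0.2 = 1.25.
chi^2 = 0.3125 + 1.25 = 1.5625

1.5625


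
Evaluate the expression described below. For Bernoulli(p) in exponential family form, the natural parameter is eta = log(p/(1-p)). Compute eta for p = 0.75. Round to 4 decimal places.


Natural parameter for Bernoulli: eta = log(p/(1-p)).
p = 0.75, 1-p = 0.25.
p/(1-p) = 3.0.
eta = log(3.0) = 1.0986

1.0986


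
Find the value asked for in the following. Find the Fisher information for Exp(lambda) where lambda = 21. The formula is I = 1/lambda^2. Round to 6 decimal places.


Fisher information for exponential: I(lambda) = 1/lambda^2.
lambda = 21, lambda^2 = 441.
I = 1/441 = 0.002268

0.002268


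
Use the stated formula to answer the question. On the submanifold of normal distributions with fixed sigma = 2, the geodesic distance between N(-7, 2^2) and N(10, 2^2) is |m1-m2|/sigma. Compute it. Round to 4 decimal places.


On the fixed-variance normal subfamily, geodesic distance = |m1-m2|/sigma.
|-7 - 10| = 17.
sigma = 2.
d = 17/2 = 8.5000

8.5000


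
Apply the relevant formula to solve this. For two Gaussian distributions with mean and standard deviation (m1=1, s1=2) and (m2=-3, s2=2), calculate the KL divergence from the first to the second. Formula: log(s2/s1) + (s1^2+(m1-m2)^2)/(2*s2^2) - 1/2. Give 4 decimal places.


KL divergence between normal distributions:
KL = log(s2/s1) + (s1^2 + (m1-m2)^2)/(2*s2^2) - 1/2.
log(2/2) = 0.0.
(2^2 + (1--3)^2)/(2*2^2) = (4 + 16)/8 = 2.5.
KL = 0.0 + 2.5 - 0.5 = 2.0000

2.0000


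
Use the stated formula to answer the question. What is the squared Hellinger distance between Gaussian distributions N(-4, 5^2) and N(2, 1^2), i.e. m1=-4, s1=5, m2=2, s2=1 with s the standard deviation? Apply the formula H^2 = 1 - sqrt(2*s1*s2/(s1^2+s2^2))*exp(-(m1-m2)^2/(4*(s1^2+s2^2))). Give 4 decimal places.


Squared Hellinger distance for Gaussians:
H^2 = 1 - sqrt(2*s1*s2/(s1^2+s2^2)) * exp(-(m1-m2)^2/(4*(s1^2+s2^2))).
s1^2 = 25, s2^2 = 1, s1^2+s2^2 = 26.
sqrt(2*5*1/(26)) = 0.620174.
(m1-m2)^2 = (-6)^2 = 36.
exp(-36/(4*26)) = exp(-0.346154) = 0.707404.
H^2 = 1 - 0.620174*0.707404 = 0.5613

0.5613


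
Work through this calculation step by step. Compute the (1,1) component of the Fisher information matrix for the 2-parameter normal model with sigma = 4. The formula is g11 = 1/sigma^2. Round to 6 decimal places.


For the 2-parameter normal family, the Fisher metric has:
  g11 = 1/sigma^2, g22 = 2/sigma^2.
sigma = 4, sigma^2 = 16.
g11 = 0.062500

0.062500


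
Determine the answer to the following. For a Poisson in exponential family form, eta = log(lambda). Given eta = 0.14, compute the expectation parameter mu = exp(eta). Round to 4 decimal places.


Expectation parameter for Poisson exponential family:
mu = exp(eta).
eta = 0.14.
mu = exp(0.14) = 1.1503

1.1503


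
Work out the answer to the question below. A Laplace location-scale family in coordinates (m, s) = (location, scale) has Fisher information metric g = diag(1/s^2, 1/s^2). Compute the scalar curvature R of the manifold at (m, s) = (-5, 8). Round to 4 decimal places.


The metric has the form g = (A dm^2 + B ds^2)/s^2 with A = 1, B = 1.
Substitute u = sqrt(A/B)*m: g = B*(du^2 + ds^2)/s^2, i.e. B times the
Poincare upper half-plane metric, which has constant Gaussian curvature -1.
Scaling a 2D metric by a constant c divides the Gaussian curvature by c,
so K = -1/B = -1/(1) = -1.0000 everywhere (the point (m, s) = (-5, 8) is irrelevant:
the curvature is constant).
Scalar curvature in dimension 2: R = 2K = -2/(1) = -2.0000.

-2.0000


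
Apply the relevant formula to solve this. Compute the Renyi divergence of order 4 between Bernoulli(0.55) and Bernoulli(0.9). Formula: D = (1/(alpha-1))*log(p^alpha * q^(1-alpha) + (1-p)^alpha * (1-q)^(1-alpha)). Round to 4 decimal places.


Renyi divergence of order alpha between Bernoulli distributions:
D = (1/(alpha-1))*log(p^alpha * q^(1-alpha) + (1-p)^alpha * (1-q)^(1-alpha)).
alpha = 4, p = 0.55, q = 0.9.
p^alpha * q^(1-alpha) = 0.55^4 * 0.9^-3 = 0.125523.
(1-p)^alpha * (1-q)^(1-alpha) = 0.45^4 * 0.1^-3 = 41.00625.
sum = 0.125523 + 41.00625 = 41.131773.
D = (1/3)*log(41.131773) = 1.2389

1.2389


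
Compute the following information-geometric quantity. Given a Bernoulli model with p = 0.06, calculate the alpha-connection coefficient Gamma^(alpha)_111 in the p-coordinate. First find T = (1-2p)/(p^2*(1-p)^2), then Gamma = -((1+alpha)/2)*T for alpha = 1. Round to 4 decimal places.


Skewness (Amari-Chentsov) tensor: T = (1-2p)/(p^2*(1-p)^2).
p = 0.06, 1-2p = 0.88, p^2 = 0.0036, (1-p)^2 = 0.8836.
T = 0.88/(0.0036 * 0.8836) = 276.646044.
In the p-coordinate, Gamma^(alpha) = Gamma^(0) - (alpha/2)*T with Gamma^(0) = (1/2)*g'(p) = -T/2,
so Gamma^(alpha) = -((1+alpha)/2)*T.
alpha = 1, -(1+alpha)/2 = -1.0.
Gamma = -1.0 * 276.646044 = -276.6460

-276.6460


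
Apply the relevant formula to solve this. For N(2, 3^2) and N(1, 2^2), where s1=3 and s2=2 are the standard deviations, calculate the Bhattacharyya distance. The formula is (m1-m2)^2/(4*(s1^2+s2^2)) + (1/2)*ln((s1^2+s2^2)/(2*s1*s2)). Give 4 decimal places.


Bhattacharyya distance between two Gaussians:
DB = (m1-m2)^2/(4*(s1^2+s2^2)) + (1/2)*ln((s1^2+s2^2)/(2*s1*s2)).
(m1-m2)^2 = (1)^2 = 1.
s1^2+s2^2 = 9 + 4 = 13.
term1 = 1/52 = 0.019231.
term2 = 0.5*ln(13/12.0) = 0.040021.
DB = 0.019231 + 0.040021 = 0.0593

0.0593


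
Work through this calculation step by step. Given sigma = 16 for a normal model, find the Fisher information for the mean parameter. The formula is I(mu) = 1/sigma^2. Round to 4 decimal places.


The Fisher information for the mean of a normal distribution is I(mu) = 1/sigma^2.
sigma = 16, so sigma^2 = 256.
I(mu) = 1/256 = 0.0039

0.0039


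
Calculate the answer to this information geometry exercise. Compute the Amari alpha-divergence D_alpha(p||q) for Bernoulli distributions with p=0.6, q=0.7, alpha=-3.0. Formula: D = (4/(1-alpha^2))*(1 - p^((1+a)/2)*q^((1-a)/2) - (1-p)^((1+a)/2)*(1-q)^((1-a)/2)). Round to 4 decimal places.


Amari alpha-divergence:
D = (4/(1-alpha^2))*(1 - p^((1+a)/2)*q^((1-a)/2) - (1-p)^((1+a)/2)*(1-q)^((1-a)/2)).
alpha = -3.0, p = 0.6, q = 0.7.
e1 = (1+alpha)/2 = -1.0, e2 = (1-alpha)/2 = 2.0.
t1 = p^e1 * q^e2 = 0.6^-1.0 * 0.7^2.0 = 0.816667.
t2 = (1-p)^e1 * (1-q)^e2 = 0.4^-1.0 * 0.3^2.0 = 0.225.
4/(1-alpha^2) = -0.5.
D = -0.5*(1 - 0.816667 - 0.225) = 0.0208

0.0208


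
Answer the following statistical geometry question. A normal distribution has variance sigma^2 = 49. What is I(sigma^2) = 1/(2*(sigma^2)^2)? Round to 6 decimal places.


Fisher information for variance: I(sigma^2) = 1/(2*sigma^4).
sigma^2 = 49, so sigma^4 = 2401.
I = 1/(2*2401) = 1/4802 = 0.000208

0.000208


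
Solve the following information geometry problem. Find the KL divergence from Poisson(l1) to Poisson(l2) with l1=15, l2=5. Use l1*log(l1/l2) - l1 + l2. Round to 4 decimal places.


KL divergence for Poisson:
KL = l1*log(l1/l2) - l1 + l2.
l1 = 15, l2 = 5.
log(15/5) = 1.098612.
l1*log(l1/l2) = 15 * 1.098612 = 16.479184.
KL = 16.479184 - 15 + 5 = 6.4792

6.4792


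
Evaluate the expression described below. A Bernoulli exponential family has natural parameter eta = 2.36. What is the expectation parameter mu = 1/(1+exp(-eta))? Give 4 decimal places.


Dual coordinate (expectation parameter) for Bernoulli:
mu = 1/(1+exp(-eta)).
eta = 2.36.
exp(-eta) = exp(-2.36) = 0.09442.
mu = 1/(1+0.09442) = 0.9137

0.9137


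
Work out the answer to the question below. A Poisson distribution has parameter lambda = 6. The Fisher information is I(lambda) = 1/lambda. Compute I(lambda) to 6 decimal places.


Fisher information for Poisson: I(lambda) = 1/lambda.
lambda = 6.
I(lambda) = 1/6 = 0.166667

0.166667


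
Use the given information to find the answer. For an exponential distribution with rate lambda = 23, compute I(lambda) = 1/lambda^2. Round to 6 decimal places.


Fisher information for exponential: I(lambda) = 1/lambda^2.
lambda = 23, lambda^2 = 529.
I = 1/529 = 0.001890

0.001890


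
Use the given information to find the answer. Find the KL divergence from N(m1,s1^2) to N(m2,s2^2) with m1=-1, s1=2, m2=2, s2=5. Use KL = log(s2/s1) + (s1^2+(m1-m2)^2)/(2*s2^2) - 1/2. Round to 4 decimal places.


KL divergence between normal distributions:
KL = log(s2/s1) + (s1^2 + (m1-m2)^2)/(2*s2^2) - 1/2.
log(5/2) = 0.916291.
(2^2 + (-1-2)^2)/(2*5^2) = (4 + 9)/50 = 0.26.
KL = 0.916291 + 0.26 - 0.5 = 0.6763

0.6763


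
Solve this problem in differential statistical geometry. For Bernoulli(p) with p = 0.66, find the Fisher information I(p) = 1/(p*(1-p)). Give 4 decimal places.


For Bernoulli(p), Fisher information is I(p) = 1/(p*(1-p)).
p = 0.66, 1-p = 0.34.
p*(1-p) = 0.2244.
I(p) = 1/0.2244 = 4.4563

4.4563


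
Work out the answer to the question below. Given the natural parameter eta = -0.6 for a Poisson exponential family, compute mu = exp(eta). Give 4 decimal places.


Expectation parameter for Poisson exponential family:
mu = exp(eta).
eta = -0.6.
mu = exp(-0.6) = 0.5488

0.5488


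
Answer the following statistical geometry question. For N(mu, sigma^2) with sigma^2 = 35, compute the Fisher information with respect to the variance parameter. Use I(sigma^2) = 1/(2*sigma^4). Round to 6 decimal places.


Fisher information for variance: I(sigma^2) = 1/(2*sigma^4).
sigma^2 = 35, so sigma^4 = 1225.
I = 1/(2*1225) = 1/2450 = 0.000408

0.000408


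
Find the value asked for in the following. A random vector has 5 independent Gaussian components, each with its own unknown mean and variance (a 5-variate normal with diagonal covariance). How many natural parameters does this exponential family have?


Exponential family dimension calculation:
Each univariate normal has two natural parameters (mu/sigma^2 and -1/(2 sigma^2)).
With 5 independent components, dim = 2 * 5 = 10.

10


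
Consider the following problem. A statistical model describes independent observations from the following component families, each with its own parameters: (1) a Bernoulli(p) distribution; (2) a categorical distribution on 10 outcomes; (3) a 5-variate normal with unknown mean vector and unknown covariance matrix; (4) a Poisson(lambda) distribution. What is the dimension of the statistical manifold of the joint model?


The dimension of a statistical manifold equals the number of free
(independent) real parameters of the model. For a product of independent
blocks the parameter counts add.
- Bernoulli (p): 1.
- categorical on 10 outcomes (probabilities sum to 1): 10-1 = 9.
- 5-variate normal: 5 (mean) + 5*6/2 = 15 (symmetric covariance) = 20.
- Poisson (lambda): 1.
Total = 1 + 9 + 20 + 1 = 31.
Dimension = 31

31


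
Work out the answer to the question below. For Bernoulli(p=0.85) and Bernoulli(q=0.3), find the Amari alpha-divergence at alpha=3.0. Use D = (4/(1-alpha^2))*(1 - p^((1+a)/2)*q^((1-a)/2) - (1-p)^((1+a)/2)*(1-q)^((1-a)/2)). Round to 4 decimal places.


Amari alpha-divergence:
D = (4/(1-alpha^2))*(1 - p^((1+a)/2)*q^((1-a)/2) - (1-p)^((1+a)/2)*(1-q)^((1-a)/2)).
alpha = 3.0, p = 0.85, q = 0.3.
e1 = (1+alpha)/2 = 2.0, e2 = (1-alpha)/2 = -1.0.
t1 = p^e1 * q^e2 = 0.85^2.0 * 0.3^-1.0 = 2.408333.
t2 = (1-p)^e1 * (1-q)^e2 = 0.15^2.0 * 0.7^-1.0 = 0.032143.
4/(1-alpha^2) = -0.5.
D = -0.5*(1 - 2.408333 - 0.032143) = 0.7202

0.7202


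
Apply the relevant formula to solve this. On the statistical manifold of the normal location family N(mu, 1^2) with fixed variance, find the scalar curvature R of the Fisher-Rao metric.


This family has a single free parameter, so its statistical manifold
is 1-dimensional. The Riemann curvature tensor of any 1-dimensional
Riemannian manifold vanishes identically, so R = 0.

0


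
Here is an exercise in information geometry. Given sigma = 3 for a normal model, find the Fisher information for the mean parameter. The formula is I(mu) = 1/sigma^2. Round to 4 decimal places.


The Fisher information for the mean of a normal distribution is I(mu) = 1/sigma^2.
sigma = 3, so sigma^2 = 9.
I(mu) = 1/9 = 0.1111

0.1111


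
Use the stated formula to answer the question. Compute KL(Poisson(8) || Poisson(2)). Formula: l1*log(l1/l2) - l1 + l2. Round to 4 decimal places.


KL divergence for Poisson:
KL = l1*log(l1/l2) - l1 + l2.
l1 = 8, l2 = 2.
log(8/2) = 1.386294.
l1*log(l1/l2) = 8 * 1.386294 = 11.090355.
KL = 11.090355 - 8 + 2 = 5.0904

5.0904


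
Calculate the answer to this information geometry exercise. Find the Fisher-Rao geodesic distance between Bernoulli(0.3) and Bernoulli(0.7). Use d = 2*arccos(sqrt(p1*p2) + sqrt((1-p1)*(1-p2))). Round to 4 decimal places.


Geodesic distance on Bernoulli manifold:
d(p1,p2) = 2*arccos(sqrt(p1*p2) + sqrt((1-p1)*(1-p2))).
sqrt(p1*p2) = sqrt(0.3*0.7) = 0.458258.
sqrt((1-p1)*(1-p2)) = sqrt(0.7*0.3) = 0.458258.
arg = 0.458258 + 0.458258 = 0.916515.
d = 2*arccos(0.916515) = 0.8230

0.8230


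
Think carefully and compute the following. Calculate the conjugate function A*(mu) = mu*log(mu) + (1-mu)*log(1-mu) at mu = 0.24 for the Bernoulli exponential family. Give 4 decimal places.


Legendre transform for Bernoulli:
A*(mu) = mu*log(mu) + (1-mu)*log(1-mu).
mu = 0.24, 1-mu = 0.76.
mu*log(mu) = 0.24*log(0.24) = -0.342508.
(1-mu)*log(1-mu) = 0.76*log(0.76) = -0.208572.
A* = -0.342508 + -0.208572 = -0.5511

-0.5511


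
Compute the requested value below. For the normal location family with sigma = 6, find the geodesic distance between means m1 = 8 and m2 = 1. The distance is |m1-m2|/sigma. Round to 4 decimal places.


On the fixed-variance normal subfamily, geodesic distance = |m1-m2|/sigma.
|8 - 1| = 7.
sigma = 6.
d = 7/6 = 1.1667

1.1667


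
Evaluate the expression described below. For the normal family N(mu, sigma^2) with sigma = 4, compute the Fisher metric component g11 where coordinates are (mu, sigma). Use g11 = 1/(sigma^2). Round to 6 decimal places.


For the 2-parameter normal family, the Fisher metric has:
  g11 = 1/sigma^2, g22 = 2/sigma^2.
sigma = 4, sigma^2 = 16.
g11 = 0.062500

0.062500


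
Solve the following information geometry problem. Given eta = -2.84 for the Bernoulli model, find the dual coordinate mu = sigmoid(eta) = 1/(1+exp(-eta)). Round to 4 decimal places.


Dual coordinate (expectation parameter) for Bernoulli:
mu = 1/(1+exp(-eta)).
eta = -2.84.
exp(-eta) = exp(2.84) = 17.115766.
mu = 1/(1+17.115766) = 0.0552

0.0552


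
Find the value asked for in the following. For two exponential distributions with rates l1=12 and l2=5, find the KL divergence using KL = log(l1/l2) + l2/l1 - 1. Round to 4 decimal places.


KL divergence for exponential family:
KL = log(l1/l2) + l2/l1 - 1.
log(12/5) = 0.875469.
5/12 = 0.416667.
KL = 0.875469 + 0.416667 - 1 = 0.2921

0.2921


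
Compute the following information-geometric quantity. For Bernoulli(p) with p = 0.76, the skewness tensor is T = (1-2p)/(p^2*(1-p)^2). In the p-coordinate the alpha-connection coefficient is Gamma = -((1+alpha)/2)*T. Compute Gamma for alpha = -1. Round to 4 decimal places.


Skewness (Amari-Chentsov) tensor: T = (1-2p)/(p^2*(1-p)^2).
p = 0.76, 1-2p = -0.52, p^2 = 0.5776, (1-p)^2 = 0.0576.
T = -0.52/(0.5776 * 0.0576) = -15.629809.
In the p-coordinate, Gamma^(alpha) = Gamma^(0) - (alpha/2)*T with Gamma^(0) = (1/2)*g'(p) = -T/2,
so Gamma^(alpha) = -((1+alpha)/2)*T.
alpha = -1, -(1+alpha)/2 = 0.0.
Gamma = 0.0 * -15.629809 = 0.0000

0.0000


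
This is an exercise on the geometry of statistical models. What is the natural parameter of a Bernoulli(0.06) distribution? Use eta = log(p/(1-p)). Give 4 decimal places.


Natural parameter for Bernoulli: eta = log(p/(1-p)).
p = 0.06, 1-p = 0.94.
p/(1-p) = 0.06383.
eta = log(0.06383) = -2.7515

-2.7515


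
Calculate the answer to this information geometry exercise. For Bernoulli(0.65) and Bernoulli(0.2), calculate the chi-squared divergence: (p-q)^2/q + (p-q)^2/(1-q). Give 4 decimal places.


Chi-squared divergence between Bernoulli distributions:
chi^2 = (p-q)^2/q + (p-q)^2/(1-q).
p = 0.65, q = 0.2, p-q = 0.45.
(p-q)^2 = 0.2025.
term1 = 0.2025/0.2 = 1.0125.
term2 = 0.2025/0.8 = 0.253125.
chi^2 = 1.0125 + 0.253125 = 1.2656

1.2656


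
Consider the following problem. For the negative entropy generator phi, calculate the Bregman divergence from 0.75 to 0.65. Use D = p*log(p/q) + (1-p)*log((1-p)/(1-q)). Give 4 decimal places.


Bregman divergence with negative entropy generator:
D = p*log(p/q) + (1-p)*log((1-p)/(1-q)).
p = 0.75, q = 0.65.
p*log(p/q) = 0.75*log(0.75/0.65) = 0.107326.
(1-p)*log((1-p)/(1-q)) = 0.25*log(0.25/0.35) = -0.084118.
D = 0.107326 + -0.084118 = 0.0232

0.0232


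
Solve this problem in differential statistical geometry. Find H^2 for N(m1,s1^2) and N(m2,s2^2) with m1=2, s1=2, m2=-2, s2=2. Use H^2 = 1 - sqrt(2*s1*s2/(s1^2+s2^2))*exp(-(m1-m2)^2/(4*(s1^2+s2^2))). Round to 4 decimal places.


Squared Hellinger distance for Gaussians:
H^2 = 1 - sqrt(2*s1*s2/(s1^2+s2^2)) * exp(-(m1-m2)^2/(4*(s1^2+s2^2))).
s1^2 = 4, s2^2 = 4, s1^2+s2^2 = 8.
sqrt(2*2*2/(8)) = 1.0.
(m1-m2)^2 = (4)^2 = 16.
exp(-16/(4*8)) = exp(-0.5) = 0.606531.
H^2 = 1 - 1.0*0.606531 = 0.3935

0.3935


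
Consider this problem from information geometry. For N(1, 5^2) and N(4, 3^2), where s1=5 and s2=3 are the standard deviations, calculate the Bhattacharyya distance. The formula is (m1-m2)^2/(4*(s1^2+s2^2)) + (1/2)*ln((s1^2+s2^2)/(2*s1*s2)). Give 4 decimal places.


Bhattacharyya distance between two Gaussians:
DB = (m1-m2)^2/(4*(s1^2+s2^2)) + (1/2)*ln((s1^2+s2^2)/(2*s1*s2)).
(m1-m2)^2 = (-3)^2 = 9.
s1^2+s2^2 = 25 + 9 = 34.
term1 = 9/136 = 0.066176.
term2 = 0.5*ln(34/30.0) = 0.062582.
DB = 0.066176 + 0.062582 = 0.1288

0.1288


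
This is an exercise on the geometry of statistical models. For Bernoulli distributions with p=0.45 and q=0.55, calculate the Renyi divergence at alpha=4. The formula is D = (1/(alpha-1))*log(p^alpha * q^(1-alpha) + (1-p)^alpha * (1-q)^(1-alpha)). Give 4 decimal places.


Renyi divergence of order alpha between Bernoulli distributions:
D = (1/(alpha-1))*log(p^alpha * q^(1-alpha) + (1-p)^alpha * (1-q)^(1-alpha)).
alpha = 4, p = 0.45, q = 0.55.
p^alpha * q^(1-alpha) = 0.45^4 * 0.55^-3 = 0.246469.
(1-p)^alpha * (1-q)^(1-alpha) = 0.55^4 * 0.45^-3 = 1.004184.
sum = 0.246469 + 1.004184 = 1.250653.
D = (1/3)*log(1.250653) = 0.0746

0.0746


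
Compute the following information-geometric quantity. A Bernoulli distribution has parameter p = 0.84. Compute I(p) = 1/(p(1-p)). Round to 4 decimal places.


For Bernoulli(p), Fisher information is I(p) = 1/(p*(1-p)).
p = 0.84, 1-p = 0.16.
p*(1-p) = 0.1344.
I(p) = 1/0.1344 = 7.4405

7.4405


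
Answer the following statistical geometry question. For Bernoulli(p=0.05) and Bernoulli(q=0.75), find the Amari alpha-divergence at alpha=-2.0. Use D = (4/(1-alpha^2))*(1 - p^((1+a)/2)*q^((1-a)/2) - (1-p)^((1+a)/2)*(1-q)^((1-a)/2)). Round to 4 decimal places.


Amari alpha-divergence:
D = (4/(1-alpha^2))*(1 - p^((1+a)/2)*q^((1-a)/2) - (1-p)^((1+a)/2)*(1-q)^((1-a)/2)).
alpha = -2.0, p = 0.05, q = 0.75.
e1 = (1+alpha)/2 = -0.5, e2 = (1-alpha)/2 = 1.5.
t1 = p^e1 * q^e2 = 0.05^-0.5 * 0.75^1.5 = 2.904738.
t2 = (1-p)^e1 * (1-q)^e2 = 0.95^-0.5 * 0.25^1.5 = 0.128247.
4/(1-alpha^2) = -1.333333.
D = -1.333333*(1 - 2.904738 - 0.128247) = 2.7106

2.7106


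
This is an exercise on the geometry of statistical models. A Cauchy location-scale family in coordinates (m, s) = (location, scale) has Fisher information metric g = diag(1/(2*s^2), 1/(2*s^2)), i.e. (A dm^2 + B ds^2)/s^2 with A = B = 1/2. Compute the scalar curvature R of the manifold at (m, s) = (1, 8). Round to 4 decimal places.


The metric has the form g = (A dm^2 + B ds^2)/s^2 with A = 1/2, B = 1/2.
Substitute u = sqrt(A/B)*m: g = B*(du^2 + ds^2)/s^2, i.e. B times the
Poincare upper half-plane metric, which has constant Gaussian curvature -1.
Scaling a 2D metric by a constant c divides the Gaussian curvature by c,
so K = -1/B = -1/(1/2) = -2.0000 everywhere (the point (m, s) = (1, 8) is irrelevant:
the curvature is constant).
Scalar curvature in dimension 2: R = 2K = -2/(1/2) = -4.0000.

-4.0000


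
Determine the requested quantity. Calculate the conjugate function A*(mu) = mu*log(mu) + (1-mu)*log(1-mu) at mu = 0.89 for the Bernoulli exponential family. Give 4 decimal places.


Legendre transform for Bernoulli:
A*(mu) = mu*log(mu) + (1-mu)*log(1-mu).
mu = 0.89, 1-mu = 0.11.
mu*log(mu) = 0.89*log(0.89) = -0.103715.
(1-mu)*log(1-mu) = 0.11*log(0.11) = -0.2428.
A* = -0.103715 + -0.2428 = -0.3465

-0.3465


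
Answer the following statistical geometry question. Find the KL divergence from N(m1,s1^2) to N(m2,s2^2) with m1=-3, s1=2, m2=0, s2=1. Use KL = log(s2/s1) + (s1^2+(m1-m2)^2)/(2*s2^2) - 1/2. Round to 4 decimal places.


KL divergence between normal distributions:
KL = log(s2/s1) + (s1^2 + (m1-m2)^2)/(2*s2^2) - 1/2.
log(1/2) = -0.693147.
(2^2 + (-3-0)^2)/(2*1^2) = (4 + 9)/2 = 6.5.
KL = -0.693147 + 6.5 - 0.5 = 5.3069

5.3069


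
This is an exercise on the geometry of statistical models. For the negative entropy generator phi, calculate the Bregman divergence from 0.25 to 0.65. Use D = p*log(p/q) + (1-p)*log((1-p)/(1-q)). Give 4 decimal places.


Bregman divergence with negative entropy generator:
D = p*log(p/q) + (1-p)*log((1-p)/(1-q)).
p = 0.25, q = 0.65.
p*log(p/q) = 0.25*log(0.25/0.65) = -0.238878.
(1-p)*log((1-p)/(1-q)) = 0.75*log(0.75/0.35) = 0.571605.
D = -0.238878 + 0.571605 = 0.3327

0.3327


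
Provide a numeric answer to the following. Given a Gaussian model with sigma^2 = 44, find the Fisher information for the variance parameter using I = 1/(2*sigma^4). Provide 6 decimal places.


Fisher information for variance: I(sigma^2) = 1/(2*sigma^4).
sigma^2 = 44, so sigma^4 = 1936.
I = 1/(2*1936) = 1/3872 = 0.000258

0.000258


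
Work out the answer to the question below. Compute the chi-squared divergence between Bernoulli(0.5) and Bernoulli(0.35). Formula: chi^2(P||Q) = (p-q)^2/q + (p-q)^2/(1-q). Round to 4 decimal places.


Chi-squared divergence between Bernoulli distributions:
chi^2 = (p-q)^2/q + (p-q)^2/(1-q).
p = 0.5, q = 0.35, p-q = 0.15.
(p-q)^2 = 0.0225.
term1 = 0.0225/0.35 = 0.064286.
term2 = 0.0225/0.65 = 0.034615.
chi^2 = 0.064286 + 0.034615 = 0.0989

0.0989


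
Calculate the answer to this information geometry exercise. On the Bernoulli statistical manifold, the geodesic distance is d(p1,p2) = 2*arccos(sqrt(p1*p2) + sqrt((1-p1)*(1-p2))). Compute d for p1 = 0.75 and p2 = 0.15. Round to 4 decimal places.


Geodesic distance on Bernoulli manifold:
d(p1,p2) = 2*arccos(sqrt(p1*p2) + sqrt((1-p1)*(1-p2))).
sqrt(p1*p2) = sqrt(0.75*0.15) = 0.33541.
sqrt((1-p1)*(1-p2)) = sqrt(0.25*0.85) = 0.460977.
arg = 0.33541 + 0.460977 = 0.796387.
d = 2*arccos(0.796387) = 1.2990

1.2990


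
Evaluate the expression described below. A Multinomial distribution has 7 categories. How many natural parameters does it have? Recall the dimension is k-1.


Exponential family dimension calculation:
For Multinomial with k=7 categories, dim = k-1 = 6.

6


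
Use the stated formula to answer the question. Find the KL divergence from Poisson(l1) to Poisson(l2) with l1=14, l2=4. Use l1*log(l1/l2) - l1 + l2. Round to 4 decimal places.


KL divergence for Poisson:
KL = l1*log(l1/l2) - l1 + l2.
l1 = 14, l2 = 4.
log(14/4) = 1.252763.
l1*log(l1/l2) = 14 * 1.252763 = 17.538682.
KL = 17.538682 - 14 + 4 = 7.5387

7.5387


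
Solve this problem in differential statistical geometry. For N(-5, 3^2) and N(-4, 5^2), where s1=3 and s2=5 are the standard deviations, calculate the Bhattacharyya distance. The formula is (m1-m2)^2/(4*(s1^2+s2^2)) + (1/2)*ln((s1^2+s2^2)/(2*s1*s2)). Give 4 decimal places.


Bhattacharyya distance between two Gaussians:
DB = (m1-m2)^2/(4*(s1^2+s2^2)) + (1/2)*ln((s1^2+s2^2)/(2*s1*s2)).
(m1-m2)^2 = (-1)^2 = 1.
s1^2+s2^2 = 9 + 25 = 34.
term1 = 1/136 = 0.007353.
term2 = 0.5*ln(34/30.0) = 0.062582.
DB = 0.007353 + 0.062582 = 0.0699

0.0699


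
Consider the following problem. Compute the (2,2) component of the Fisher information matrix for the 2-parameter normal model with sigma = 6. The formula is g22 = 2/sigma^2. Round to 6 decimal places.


For the 2-parameter normal family, the Fisher metric has:
  g11 = 1/sigma^2, g22 = 2/sigma^2.
sigma = 6, sigma^2 = 36.
g22 = 0.055556

0.055556


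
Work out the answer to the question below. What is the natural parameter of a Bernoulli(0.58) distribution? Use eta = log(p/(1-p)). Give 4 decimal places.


Natural parameter for Bernoulli: eta = log(p/(1-p)).
p = 0.58, 1-p = 0.42.
p/(1-p) = 1.380952.
eta = log(1.380952) = 0.3228

0.3228


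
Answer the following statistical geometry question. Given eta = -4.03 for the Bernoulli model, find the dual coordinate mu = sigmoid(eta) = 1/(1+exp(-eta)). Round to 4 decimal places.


Dual coordinate (expectation parameter) for Bernoulli:
mu = 1/(1+exp(-eta)).
eta = -4.03.
exp(-eta) = exp(4.03) = 56.260911.
mu = 1/(1+56.260911) = 0.0175

0.0175


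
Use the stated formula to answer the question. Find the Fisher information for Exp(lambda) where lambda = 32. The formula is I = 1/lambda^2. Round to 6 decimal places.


Fisher information for exponential: I(lambda) = 1/lambda^2.
lambda = 32, lambda^2 = 1024.
I = 1/1024 = 0.000977

0.000977


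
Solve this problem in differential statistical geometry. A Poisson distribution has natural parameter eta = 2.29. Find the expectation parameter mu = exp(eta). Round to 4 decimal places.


Expectation parameter for Poisson exponential family:
mu = exp(eta).
eta = 2.29.
mu = exp(2.29) = 9.8749

9.8749


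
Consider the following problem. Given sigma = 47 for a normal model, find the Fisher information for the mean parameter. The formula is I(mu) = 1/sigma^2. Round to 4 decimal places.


The Fisher information for the mean of a normal distribution is I(mu) = 1/sigma^2.
sigma = 47, so sigma^2 = 2209.
I(mu) = 1/2209 = 0.0005

0.0005


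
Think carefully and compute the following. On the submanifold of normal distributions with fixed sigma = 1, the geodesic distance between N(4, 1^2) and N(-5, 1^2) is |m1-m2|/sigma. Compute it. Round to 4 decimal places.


On the fixed-variance normal subfamily, geodesic distance = |m1-m2|/sigma.
|4 - -5| = 9.
sigma = 1.
d = 9/1 = 9.0000

9.0000


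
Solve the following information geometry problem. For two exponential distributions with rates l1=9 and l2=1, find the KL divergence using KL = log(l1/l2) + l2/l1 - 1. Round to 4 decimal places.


KL divergence for exponential family:
KL = log(l1/l2) + l2/l1 - 1.
log(9/1) = 2.197225.
1/9 = 0.111111.
KL = 2.197225 + 0.111111 - 1 = 1.3083

1.3083


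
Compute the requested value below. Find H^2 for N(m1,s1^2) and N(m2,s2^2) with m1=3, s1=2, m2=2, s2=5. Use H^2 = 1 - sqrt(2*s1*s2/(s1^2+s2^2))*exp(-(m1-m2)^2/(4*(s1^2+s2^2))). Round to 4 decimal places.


Squared Hellinger distance for Gaussians:
H^2 = 1 - sqrt(2*s1*s2/(s1^2+s2^2)) * exp(-(m1-m2)^2/(4*(s1^2+s2^2))).
s1^2 = 4, s2^2 = 25, s1^2+s2^2 = 29.
sqrt(2*2*5/(29)) = 0.830455.
(m1-m2)^2 = (1)^2 = 1.
exp(-1/(4*29)) = exp(-0.008621) = 0.991416.
H^2 = 1 - 0.830455*0.991416 = 0.1767

0.1767


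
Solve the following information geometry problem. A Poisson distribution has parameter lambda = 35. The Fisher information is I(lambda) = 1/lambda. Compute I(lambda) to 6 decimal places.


Fisher information for Poisson: I(lambda) = 1/lambda.
lambda = 35.
I(lambda) = 1/35 = 0.028571

0.028571


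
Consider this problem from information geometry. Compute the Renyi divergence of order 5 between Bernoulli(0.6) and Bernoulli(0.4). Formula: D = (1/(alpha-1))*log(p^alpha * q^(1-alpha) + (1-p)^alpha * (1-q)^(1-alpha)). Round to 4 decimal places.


Renyi divergence of order alpha between Bernoulli distributions:
D = (1/(alpha-1))*log(p^alpha * q^(1-alpha) + (1-p)^alpha * (1-q)^(1-alpha)).
alpha = 5, p = 0.6, q = 0.4.
p^alpha * q^(1-alpha) = 0.6^5 * 0.4^-4 = 3.0375.
(1-p)^alpha * (1-q)^(1-alpha) = 0.4^5 * 0.6^-4 = 0.079012.
sum = 3.0375 + 0.079012 = 3.116512.
D = (1/4)*log(3.116512) = 0.2842

0.2842


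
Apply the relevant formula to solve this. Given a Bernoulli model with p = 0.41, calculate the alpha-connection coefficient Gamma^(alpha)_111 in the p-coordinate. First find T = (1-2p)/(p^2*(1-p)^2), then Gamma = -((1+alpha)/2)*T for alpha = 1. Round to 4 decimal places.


Skewness (Amari-Chentsov) tensor: T = (1-2p)/(p^2*(1-p)^2).
p = 0.41, 1-2p = 0.18, p^2 = 0.1681, (1-p)^2 = 0.3481.
T = 0.18/(0.1681 * 0.3481) = 3.076102.
In the p-coordinate, Gamma^(alpha) = Gamma^(0) - (alpha/2)*T with Gamma^(0) = (1/2)*g'(p) = -T/2,
so Gamma^(alpha) = -((1+alpha)/2)*T.
alpha = 1, -(1+alpha)/2 = -1.0.
Gamma = -1.0 * 3.076102 = -3.0761

-3.0761


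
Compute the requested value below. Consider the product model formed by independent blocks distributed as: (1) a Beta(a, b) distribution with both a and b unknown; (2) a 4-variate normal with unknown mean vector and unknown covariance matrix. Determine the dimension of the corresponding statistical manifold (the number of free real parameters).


The dimension of a statistical manifold equals the number of free
(independent) real parameters of the model. For a product of independent
blocks the parameter counts add.
- Beta (a, b): 2.
- 4-variate normal: 4 (mean) + 4*5/2 = 10 (symmetric covariance) = 14.
Total = 2 + 14 = 16.
Dimension = 16

16


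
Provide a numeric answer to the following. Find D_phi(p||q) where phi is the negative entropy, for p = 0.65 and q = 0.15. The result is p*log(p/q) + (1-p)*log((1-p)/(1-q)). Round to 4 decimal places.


Bregman divergence with negative entropy generator:
D = p*log(p/q) + (1-p)*log((1-p)/(1-q)).
p = 0.65, q = 0.15.
p*log(p/q) = 0.65*log(0.65/0.15) = 0.953119.
(1-p)*log((1-p)/(1-q)) = 0.35*log(0.35/0.85) = -0.310556.
D = 0.953119 + -0.310556 = 0.6426

0.6426


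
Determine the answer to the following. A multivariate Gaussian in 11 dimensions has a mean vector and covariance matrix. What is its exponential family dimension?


Exponential family dimension calculation:
For 11-dim MVN: mean has 11 params, covariance has 11*12/2 = 66 unique entries.
Total dim = 11 + 66 = 77.

77


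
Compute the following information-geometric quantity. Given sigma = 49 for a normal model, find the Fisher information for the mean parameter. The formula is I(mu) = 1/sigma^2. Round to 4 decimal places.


The Fisher information for the mean of a normal distribution is I(mu) = 1/sigma^2.
sigma = 49, so sigma^2 = 2401.
I(mu) = 1/2401 = 0.0004

0.0004


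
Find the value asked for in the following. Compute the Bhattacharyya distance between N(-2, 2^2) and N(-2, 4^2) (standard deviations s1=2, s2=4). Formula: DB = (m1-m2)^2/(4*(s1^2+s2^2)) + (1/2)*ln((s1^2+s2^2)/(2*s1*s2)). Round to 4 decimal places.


Bhattacharyya distance between two Gaussians:
DB = (m1-m2)^2/(4*(s1^2+s2^2)) + (1/2)*ln((s1^2+s2^2)/(2*s1*s2)).
(m1-m2)^2 = (0)^2 = 0.
s1^2+s2^2 = 4 + 16 = 20.
term1 = 0/80 = 0.0.
term2 = 0.5*ln(20/16.0) = 0.111572.
DB = 0.0 + 0.111572 = 0.1116

0.1116


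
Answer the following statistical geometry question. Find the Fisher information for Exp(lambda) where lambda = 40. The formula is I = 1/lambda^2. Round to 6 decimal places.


Fisher information for exponential: I(lambda) = 1/lambda^2.
lambda = 40, lambda^2 = 1600.
I = 1/1600 = 0.000625

0.000625


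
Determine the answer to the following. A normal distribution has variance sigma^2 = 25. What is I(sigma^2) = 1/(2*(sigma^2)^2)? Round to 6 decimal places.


Fisher information for variance: I(sigma^2) = 1/(2*sigma^4).
sigma^2 = 25, so sigma^4 = 625.
I = 1/(2*625) = 1/1250 = 0.000800

0.000800


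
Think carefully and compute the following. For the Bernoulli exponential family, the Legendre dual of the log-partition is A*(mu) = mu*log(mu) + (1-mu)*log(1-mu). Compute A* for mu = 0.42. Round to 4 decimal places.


Legendre transform for Bernoulli:
A*(mu) = mu*log(mu) + (1-mu)*log(1-mu).
mu = 0.42, 1-mu = 0.58.
mu*log(mu) = 0.42*log(0.42) = -0.36435.
(1-mu)*log(1-mu) = 0.58*log(0.58) = -0.315942.
A* = -0.36435 + -0.315942 = -0.6803

-0.6803


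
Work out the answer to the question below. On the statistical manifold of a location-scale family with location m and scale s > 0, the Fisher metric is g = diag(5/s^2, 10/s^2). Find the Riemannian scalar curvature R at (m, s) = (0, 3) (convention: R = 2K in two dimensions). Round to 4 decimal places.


The metric has the form g = (A dm^2 + B ds^2)/s^2 with A = 5, B = 10.
Substitute u = sqrt(A/B)*m: g = B*(du^2 + ds^2)/s^2, i.e. B times the
Poincare upper half-plane metric, which has constant Gaussian curvature -1.
Scaling a 2D metric by a constant c divides the Gaussian curvature by c,
so K = -1/B = -1/(10) = -0.1000 everywhere (the point (m, s) = (0, 3) is irrelevant:
the curvature is constant).
Scalar curvature in dimension 2: R = 2K = -2/(10) = -0.2000.

-0.2000


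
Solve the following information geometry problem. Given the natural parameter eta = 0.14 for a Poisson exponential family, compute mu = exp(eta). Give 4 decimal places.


Expectation parameter for Poisson exponential family:
mu = exp(eta).
eta = 0.14.
mu = exp(0.14) = 1.1503

1.1503


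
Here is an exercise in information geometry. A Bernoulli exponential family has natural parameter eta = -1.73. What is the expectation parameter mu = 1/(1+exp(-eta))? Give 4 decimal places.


Dual coordinate (expectation parameter) for Bernoulli:
mu = 1/(1+exp(-eta)).
eta = -1.73.
exp(-eta) = exp(1.73) = 5.640654.
mu = 1/(1+5.640654) = 0.1506

0.1506
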